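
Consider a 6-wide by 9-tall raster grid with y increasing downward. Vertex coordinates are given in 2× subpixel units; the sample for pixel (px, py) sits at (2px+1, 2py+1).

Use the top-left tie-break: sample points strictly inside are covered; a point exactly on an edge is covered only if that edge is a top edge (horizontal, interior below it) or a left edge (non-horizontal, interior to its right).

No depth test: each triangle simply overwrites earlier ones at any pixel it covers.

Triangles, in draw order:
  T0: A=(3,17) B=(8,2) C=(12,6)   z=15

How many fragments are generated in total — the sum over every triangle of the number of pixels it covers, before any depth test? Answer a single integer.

T0:
  2·area = 80
  edge (3, 17)→(8, 2): d=(5,-15) top-left  bias=+0
  edge (8, 2)→(12, 6): d=(4,4) right/bottom  bias=-1
  edge (12, 6)→(3, 17): d=(-9,11) right/bottom  bias=-1
    (3,0)@(7, 1): e=[-20,0,100] → ·  [on edge]
    (4,1)@(9, 3): e=[20,0,60] → ·  [on edge]
    (3,2)@(7, 5): e=[0,16,64] → #  [on edge]
    (4,2)@(9, 5): e=[30,8,42] → #
    (5,2)@(11, 5): e=[60,0,20] → ·  [on edge]
    (3,3)@(7, 7): e=[10,24,46] → #
    (5,3)@(11, 7): e=[70,8,2] → #
    (3,4)@(7, 9): e=[20,32,28] → #
    (5,4)@(11, 9): e=[80,16,-16] → ·
    (2,5)@(5, 11): e=[0,48,32] → #  [on edge]
    (4,5)@(9, 11): e=[60,32,-12] → ·
    (2,6)@(5, 13): e=[10,56,14] → #
    (1,8)@(3, 17): e=[0,80,0] → ·  [on edge]
  covered (10 px):
    · · · · · ·
    · · · · · ·
    · · · # # ·
    · · · # # #
    · · · # # ·
    · · # # · ·
    · · # · · ·
    · · · · · ·
    · · · · · ·

Answer: 10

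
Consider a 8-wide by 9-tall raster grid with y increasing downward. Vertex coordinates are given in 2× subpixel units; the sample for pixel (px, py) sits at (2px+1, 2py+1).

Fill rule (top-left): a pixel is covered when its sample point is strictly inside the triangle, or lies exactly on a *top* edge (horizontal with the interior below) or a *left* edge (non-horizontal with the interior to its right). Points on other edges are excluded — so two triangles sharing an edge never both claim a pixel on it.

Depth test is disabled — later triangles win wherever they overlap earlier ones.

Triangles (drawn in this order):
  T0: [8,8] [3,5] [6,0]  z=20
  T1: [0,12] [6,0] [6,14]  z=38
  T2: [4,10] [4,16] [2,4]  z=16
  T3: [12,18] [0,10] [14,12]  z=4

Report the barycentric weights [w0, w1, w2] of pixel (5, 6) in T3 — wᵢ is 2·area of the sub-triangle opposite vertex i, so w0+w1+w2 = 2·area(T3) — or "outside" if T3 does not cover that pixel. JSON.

T0:
  2·area = 34
  edge (8, 8)→(3, 5): d=(-5,-3) top-left  bias=+0
  edge (3, 5)→(6, 0): d=(3,-5) top-left  bias=+0
  edge (6, 0)→(8, 8): d=(2,8) right/bottom  bias=-1
    (2,1)@(5, 3): e=[16,4,14] → █
    (3,1)@(7, 3): e=[22,14,-2] → ·
    (1,2)@(3, 5): e=[0,0,34] → █  [on edge]
    (3,2)@(7, 5): e=[12,20,2] → █
    (4,2)@(9, 5): e=[18,30,-14] → ·
    (1,3)@(3, 7): e=[-10,6,38] → ·
    (2,3)@(5, 7): e=[-4,16,22] → ·
    (3,3)@(7, 7): e=[2,26,6] → █
    (4,3)@(9, 7): e=[8,36,-10] → ·
    (3,4)@(7, 9): e=[-8,32,10] → ·
    (6,5)@(13, 11): e=[0,68,-34] → ·  [on edge]
  covered (5 px):
    · · · · · · · ·
    · · █ · · · · ·
    · █ █ █ · · · ·
    · · · █ · · · ·
    · · · · · · · ·
    · · · · · · · ·
    · · · · · · · ·
    · · · · · · · ·
    · · · · · · · ·
T1:
  2·area = 84
  edge (0, 12)→(6, 0): d=(6,-12) top-left  bias=+0
  edge (6, 0)→(6, 14): d=(0,14) right/bottom  bias=-1
  edge (6, 14)→(0, 12): d=(-6,-2) top-left  bias=+0
    (2,1)@(5, 3): e=[6,14,64] → █
    (3,1)@(7, 3): e=[30,-14,68] → ·
    (2,2)@(5, 5): e=[18,14,52] → █
    (3,2)@(7, 5): e=[42,-14,56] → ·
    (1,3)@(3, 7): e=[6,42,36] → █
    (3,3)@(7, 7): e=[54,-14,44] → ·
    (1,4)@(3, 9): e=[18,42,24] → █
    (3,4)@(7, 9): e=[66,-14,32] → ·
    (0,5)@(1, 11): e=[6,70,8] → █
    (3,5)@(7, 11): e=[78,-14,20] → ·
    (0,6)@(1, 13): e=[18,70,-4] → ·
    (1,6)@(3, 13): e=[42,42,0] → █  [on edge]
    (4,7)@(9, 15): e=[126,-42,0] → ·  [on edge]
    (7,8)@(15, 17): e=[210,-126,0] → ·  [on edge]
  covered (11 px):
    · · · · · · · ·
    · · █ · · · · ·
    · · █ · · · · ·
    · █ █ · · · · ·
    · █ █ · · · · ·
    █ █ █ · · · · ·
    · █ █ · · · · ·
    · · · · · · · ·
    · · · · · · · ·
T2:
  2·area = 12
  edge (4, 10)→(4, 16): d=(0,6) right/bottom  bias=-1
  edge (4, 16)→(2, 4): d=(-2,-12) top-left  bias=+0
  edge (2, 4)→(4, 10): d=(2,6) right/bottom  bias=-1
    (0,0)@(1, 1): e=[18,-6,0] → ·  [on edge]
    (1,3)@(3, 7): e=[6,6,0] → ·  [on edge]
    (1,4)@(3, 9): e=[6,2,4] → █
    (2,4)@(5, 9): e=[-6,26,-8] → ·
    (1,5)@(3, 11): e=[6,-2,8] → ·
    (2,6)@(5, 13): e=[-6,18,0] → ·  [on edge]
  covered (1 px):
    · · · · · · · ·
    · · · · · · · ·
    · · · · · · · ·
    · · · · · · · ·
    · █ · · · · · ·
    · · · · · · · ·
    · · · · · · · ·
    · · · · · · · ·
    · · · · · · · ·
T3:
  2·area = 88
  edge (12, 18)→(0, 10): d=(-12,-8) top-left  bias=+0
  edge (0, 10)→(14, 12): d=(14,2) right/bottom  bias=-1
  edge (14, 12)→(12, 18): d=(-2,6) right/bottom  bias=-1
    (7,4)@(15, 9): e=[132,-44,0] → ·  [on edge]
    (1,5)@(3, 11): e=[12,8,68] → █
    (2,5)@(5, 11): e=[28,4,56] → █
    (3,5)@(7, 11): e=[44,0,44] → ·  [on edge]
    (1,6)@(3, 13): e=[-12,36,64] → ·
    (2,6)@(5, 13): e=[4,32,52] → █
    (3,6)@(7, 13): e=[20,28,40] → █
    (4,6)@(9, 13): e=[36,24,28] → █
    (5,6)@(11, 13): e=[52,20,16] → █
    (6,6)@(13, 13): e=[68,16,4] → █
    (7,6)@(15, 13): e=[84,12,-8] → ·
    (2,7)@(5, 15): e=[-20,60,48] → ·
    (6,7)@(13, 15): e=[44,44,0] → ·  [on edge]
  covered (10 px):
    · · · · · · · ·
    · · · · · · · ·
    · · · · · · · ·
    · · · · · · · ·
    · · · · · · · ·
    · █ █ · · · · ·
    · · █ █ █ █ █ ·
    · · · · █ █ · ·
    · · · · · █ · ·

Answer: [20,16,52]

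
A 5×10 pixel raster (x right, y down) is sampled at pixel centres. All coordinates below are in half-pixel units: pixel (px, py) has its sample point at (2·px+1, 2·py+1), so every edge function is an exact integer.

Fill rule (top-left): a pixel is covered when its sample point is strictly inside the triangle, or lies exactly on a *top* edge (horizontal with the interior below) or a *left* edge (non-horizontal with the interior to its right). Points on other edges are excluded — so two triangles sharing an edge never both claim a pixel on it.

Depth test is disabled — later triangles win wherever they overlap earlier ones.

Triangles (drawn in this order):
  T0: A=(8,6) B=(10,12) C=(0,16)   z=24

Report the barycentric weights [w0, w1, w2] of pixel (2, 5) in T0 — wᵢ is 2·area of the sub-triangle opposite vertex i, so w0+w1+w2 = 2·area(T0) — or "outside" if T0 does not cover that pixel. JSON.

T0:
  2·area = 68
  edge (8, 6)→(10, 12): d=(2,6) right/bottom  bias=-1
  edge (10, 12)→(0, 16): d=(-10,4) right/bottom  bias=-1
  edge (0, 16)→(8, 6): d=(8,-10) top-left  bias=+0
    (3,1)@(7, 3): e=[0,102,-34] → .  [on edge]
    (3,4)@(7, 9): e=[12,42,14] → X
    (4,4)@(9, 9): e=[0,34,34] → .  [on edge]
    (2,5)@(5, 11): e=[28,30,10] → X
    (4,5)@(9, 11): e=[4,14,50] → X
    (1,6)@(3, 13): e=[44,18,6] → X
    (4,6)@(9, 13): e=[8,-6,66] → .
    (0,7)@(1, 15): e=[60,6,2] → X
    (1,7)@(3, 15): e=[48,-2,22] → .
    (2,7)@(5, 15): e=[36,-10,42] → .
    (3,7)@(7, 15): e=[24,-18,62] → .
    (0,8)@(1, 17): e=[64,-14,18] → .
  covered (8 px):
    . . . . .
    . . . . .
    . . . . .
    . . . . .
    . . . X .
    . . X X X
    . X X X .
    X . . . .
    . . . . .
    . . . . .

Answer: [30,10,28]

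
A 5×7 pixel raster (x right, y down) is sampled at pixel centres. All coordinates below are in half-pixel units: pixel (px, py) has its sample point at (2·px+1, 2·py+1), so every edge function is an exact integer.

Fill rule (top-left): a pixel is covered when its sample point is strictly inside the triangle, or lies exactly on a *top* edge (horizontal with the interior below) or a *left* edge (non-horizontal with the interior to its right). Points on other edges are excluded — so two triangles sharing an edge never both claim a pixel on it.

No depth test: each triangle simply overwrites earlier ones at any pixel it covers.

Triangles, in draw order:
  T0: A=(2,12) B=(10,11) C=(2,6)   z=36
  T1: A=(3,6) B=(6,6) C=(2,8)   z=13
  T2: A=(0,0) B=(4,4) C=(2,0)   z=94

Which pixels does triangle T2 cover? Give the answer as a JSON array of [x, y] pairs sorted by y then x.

T0:
  2·area = 48  (B↔C swapped to make it positive)
  edge (2, 12)→(2, 6): d=(0,-6) top-left  bias=+0
  edge (2, 6)→(10, 11): d=(8,5) right/bottom  bias=-1
  edge (10, 11)→(2, 12): d=(-8,1) right/bottom  bias=-1
    (1,3)@(3, 7): e=[6,3,39] → X
    (2,3)@(5, 7): e=[18,-7,37] → .
    (1,4)@(3, 9): e=[6,19,23] → X
    (2,4)@(5, 9): e=[18,9,21] → X
    (3,4)@(7, 9): e=[30,-1,19] → .
    (1,5)@(3, 11): e=[6,35,7] → X
    (3,5)@(7, 11): e=[30,15,3] → X
    (4,5)@(9, 11): e=[42,5,1] → X
    (1,6)@(3, 13): e=[6,51,-9] → .
    (2,6)@(5, 13): e=[18,41,-11] → .
    (3,6)@(7, 13): e=[30,31,-13] → .
    (4,6)@(9, 13): e=[42,21,-15] → .
  covered (7 px):
    . . . . .
    . . . . .
    . . . . .
    . X . . .
    . X X . .
    . X X X X
    . . . . .
T1:
  2·area = 6
  edge (3, 6)→(6, 6): d=(3,0) top-left  bias=+0
  edge (6, 6)→(2, 8): d=(-4,2) right/bottom  bias=-1
  edge (2, 8)→(3, 6): d=(1,-2) top-left  bias=+0
    (1,3)@(3, 7): e=[3,2,1] → X
    (2,3)@(5, 7): e=[3,-2,5] → .
    (1,4)@(3, 9): e=[9,-6,3] → .
  covered (1 px):
    . . . . .
    . . . . .
    . . . . .
    . X . . .
    . . . . .
    . . . . .
    . . . . .
T2:
  2·area = 8  (B↔C swapped to make it positive)
  edge (0, 0)→(2, 0): d=(2,0) top-left  bias=+0
  edge (2, 0)→(4, 4): d=(2,4) right/bottom  bias=-1
  edge (4, 4)→(0, 0): d=(-4,-4) top-left  bias=+0
    (0,0)@(1, 1): e=[2,6,0] → X  [on edge]
    (1,0)@(3, 1): e=[2,-2,8] → .
    (0,1)@(1, 3): e=[6,10,-8] → .
    (1,1)@(3, 3): e=[6,2,0] → X  [on edge]
    (2,1)@(5, 3): e=[6,-6,8] → .
    (1,2)@(3, 5): e=[10,6,-8] → .
    (2,2)@(5, 5): e=[10,-2,0] → .  [on edge]
    (3,3)@(7, 7): e=[14,-6,0] → .  [on edge]
    (4,4)@(9, 9): e=[18,-10,0] → .  [on edge]
  covered (2 px):
    X . . . .
    . X . . .
    . . . . .
    . . . . .
    . . . . .
    . . . . .
    . . . . .

Answer: [[0,0],[1,1]]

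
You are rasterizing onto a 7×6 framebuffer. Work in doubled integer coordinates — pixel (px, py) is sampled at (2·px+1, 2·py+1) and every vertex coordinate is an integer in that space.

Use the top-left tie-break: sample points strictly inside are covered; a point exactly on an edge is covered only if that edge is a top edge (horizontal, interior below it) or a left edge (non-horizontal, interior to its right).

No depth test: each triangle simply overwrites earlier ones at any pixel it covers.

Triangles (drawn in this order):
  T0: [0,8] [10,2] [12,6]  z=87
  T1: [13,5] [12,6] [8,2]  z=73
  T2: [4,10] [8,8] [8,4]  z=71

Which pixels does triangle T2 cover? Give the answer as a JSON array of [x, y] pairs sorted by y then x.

T0:
  2·area = 52
  edge (0, 8)→(10, 2): d=(10,-6) top-left  bias=+0
  edge (10, 2)→(12, 6): d=(2,4) right/bottom  bias=-1
  edge (12, 6)→(0, 8): d=(-12,2) right/bottom  bias=-1
    (4,1)@(9, 3): e=[4,6,42] → █
    (5,1)@(11, 3): e=[16,-2,38] → ·
    (2,2)@(5, 5): e=[0,26,26] → █  [on edge]
    (3,2)@(7, 5): e=[12,18,22] → █
    (5,2)@(11, 5): e=[36,2,14] → █
    (6,2)@(13, 5): e=[48,-6,10] → ·
    (1,3)@(3, 7): e=[8,38,6] → █
    (3,3)@(7, 7): e=[32,22,-2] → ·
    (4,3)@(9, 7): e=[44,14,-6] → ·
    (5,3)@(11, 7): e=[56,6,-10] → ·
    (1,4)@(3, 9): e=[28,42,-18] → ·
    (2,4)@(5, 9): e=[40,34,-22] → ·
  covered (7 px):
    · · · · · · ·
    · · · · █ · ·
    · · █ █ █ █ ·
    · █ █ · · · ·
    · · · · · · ·
    · · · · · · ·
T1:
  2·area = 8
  edge (13, 5)→(12, 6): d=(-1,1) right/bottom  bias=-1
  edge (12, 6)→(8, 2): d=(-4,-4) top-left  bias=+0
  edge (8, 2)→(13, 5): d=(5,3) right/bottom  bias=-1
    (3,0)@(7, 1): e=[10,0,-2] → ·  [on edge]
    (4,1)@(9, 3): e=[6,0,2] → █  [on edge]
    (5,1)@(11, 3): e=[4,8,-4] → ·
    (4,2)@(9, 5): e=[4,-8,12] → ·
    (5,2)@(11, 5): e=[2,0,6] → █  [on edge]
    (6,2)@(13, 5): e=[0,8,0] → ·  [on edge]
    (5,3)@(11, 7): e=[0,-8,16] → ·  [on edge]
    (6,3)@(13, 7): e=[-2,0,10] → ·  [on edge]
    (4,4)@(9, 9): e=[0,-24,32] → ·  [on edge]
    (3,5)@(7, 11): e=[0,-40,48] → ·  [on edge]
  covered (2 px):
    · · · · · · ·
    · · · · █ · ·
    · · · · · █ ·
    · · · · · · ·
    · · · · · · ·
    · · · · · · ·
T2:
  2·area = 16  (B↔C swapped to make it positive)
  edge (4, 10)→(8, 4): d=(4,-6) top-left  bias=+0
  edge (8, 4)→(8, 8): d=(0,4) right/bottom  bias=-1
  edge (8, 8)→(4, 10): d=(-4,2) right/bottom  bias=-1
    (3,3)@(7, 7): e=[6,4,6] → █
    (4,3)@(9, 7): e=[18,-4,2] → ·
    (2,4)@(5, 9): e=[2,12,2] → █
    (3,4)@(7, 9): e=[14,4,-2] → ·
    (2,5)@(5, 11): e=[10,12,-6] → ·
  covered (2 px):
    · · · · · · ·
    · · · · · · ·
    · · · · · · ·
    · · · █ · · ·
    · · █ · · · ·
    · · · · · · ·

Answer: [[3,3],[2,4]]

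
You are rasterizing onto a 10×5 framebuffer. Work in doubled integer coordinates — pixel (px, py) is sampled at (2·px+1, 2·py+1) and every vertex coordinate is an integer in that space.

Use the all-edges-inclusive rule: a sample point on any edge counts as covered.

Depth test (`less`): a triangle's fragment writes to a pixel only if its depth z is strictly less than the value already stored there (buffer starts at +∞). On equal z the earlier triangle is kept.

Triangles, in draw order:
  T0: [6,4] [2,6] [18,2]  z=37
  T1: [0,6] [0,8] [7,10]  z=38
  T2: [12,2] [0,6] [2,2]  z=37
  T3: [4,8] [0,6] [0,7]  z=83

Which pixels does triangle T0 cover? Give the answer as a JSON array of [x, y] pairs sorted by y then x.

T0:
  2·area = 16  (B↔C swapped to make it positive)
  edge (6, 4)→(18, 2): d=(12,-2) inclusive
  edge (18, 2)→(2, 6): d=(-16,4) inclusive
  edge (2, 6)→(6, 4): d=(4,-2) inclusive
    (6,1)@(13, 3): e=[2,4,10] → █
    (7,1)@(15, 3): e=[6,-4,14] → ·
    (2,2)@(5, 5): e=[10,4,2] → █
    (3,2)@(7, 5): e=[14,-4,6] → ·
    (6,2)@(13, 5): e=[26,-28,18] → ·
    (2,3)@(5, 7): e=[34,-28,10] → ·
  covered (2 px):
    · · · · · · · · · ·
    · · · · · · █ · · ·
    · · █ · · · · · · ·
    · · · · · · · · · ·
    · · · · · · · · · ·
T1:
  2·area = 14  (B↔C swapped to make it positive)
  edge (0, 6)→(7, 10): d=(7,4) inclusive
  edge (7, 10)→(0, 8): d=(-7,-2) inclusive
  edge (0, 8)→(0, 6): d=(0,-2) inclusive
    (0,3)@(1, 7): e=[3,9,2] → █
    (1,3)@(3, 7): e=[-5,13,6] → ·
    (0,4)@(1, 9): e=[17,-5,2] → ·
    (2,4)@(5, 9): e=[1,3,10] → █
    (3,4)@(7, 9): e=[-7,7,14] → ·
  covered (2 px):
    · · · · · · · · · ·
    · · · · · · · · · ·
    · · · · · · · · · ·
    █ · · · · · · · · ·
    · · █ · · · · · · ·
T2:
  2·area = 40
  edge (12, 2)→(0, 6): d=(-12,4) inclusive
  edge (0, 6)→(2, 2): d=(2,-4) inclusive
  edge (2, 2)→(12, 2): d=(10,0) inclusive
    (7,0)@(15, 1): e=[0,50,-10] → ·  [on edge]
    (1,1)@(3, 3): e=[24,6,10] → █
    (2,1)@(5, 3): e=[16,14,10] → █
    (3,1)@(7, 3): e=[8,22,10] → █
    (4,1)@(9, 3): e=[0,30,10] → █  [on edge]
    (5,1)@(11, 3): e=[-8,38,10] → ·
    (0,2)@(1, 5): e=[8,2,30] → █
    (1,2)@(3, 5): e=[0,10,30] → █  [on edge]
    (2,2)@(5, 5): e=[-8,18,30] → ·
    (3,2)@(7, 5): e=[-16,26,30] → ·
    (4,2)@(9, 5): e=[-24,34,30] → ·
    (0,3)@(1, 7): e=[-16,6,50] → ·
  covered (6 px):
    · · · · · · · · · ·
    · █ █ █ █ · · · · ·
    █ █ · · · · · · · ·
    · · · · · · · · · ·
    · · · · · · · · · ·
T3:
  2·area = 4  (B↔C swapped to make it positive)
  edge (4, 8)→(0, 7): d=(-4,-1) inclusive
  edge (0, 7)→(0, 6): d=(0,-1) inclusive
  edge (0, 6)→(4, 8): d=(4,2) inclusive
    (0,3)@(1, 7): e=[1,1,2] → █
    (1,3)@(3, 7): e=[3,3,-2] → ·
    (0,4)@(1, 9): e=[-7,1,10] → ·
  covered (1 px):
    · · · · · · · · · ·
    · · · · · · · · · ·
    · · · · · · · · · ·
    █ · · · · · · · · ·
    · · · · · · · · · ·

Result: [[6,1],[2,2]]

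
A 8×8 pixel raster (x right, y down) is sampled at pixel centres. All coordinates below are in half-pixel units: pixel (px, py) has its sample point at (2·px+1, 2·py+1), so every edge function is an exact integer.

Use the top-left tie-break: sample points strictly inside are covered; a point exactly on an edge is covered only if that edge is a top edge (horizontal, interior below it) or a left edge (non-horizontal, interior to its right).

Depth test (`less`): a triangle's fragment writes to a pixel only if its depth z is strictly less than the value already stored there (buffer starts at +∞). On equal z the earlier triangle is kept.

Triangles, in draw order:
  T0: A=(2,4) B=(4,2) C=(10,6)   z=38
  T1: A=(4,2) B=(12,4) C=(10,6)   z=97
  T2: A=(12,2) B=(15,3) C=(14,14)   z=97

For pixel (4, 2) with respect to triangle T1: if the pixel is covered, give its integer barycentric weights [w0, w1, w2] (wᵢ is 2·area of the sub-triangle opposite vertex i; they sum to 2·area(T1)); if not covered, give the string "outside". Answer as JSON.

T0:
  2·area = 20
  edge (2, 4)→(4, 2): d=(2,-2) top-left  bias=+0
  edge (4, 2)→(10, 6): d=(6,4) right/bottom  bias=-1
  edge (10, 6)→(2, 4): d=(-8,-2) top-left  bias=+0
    (2,0)@(5, 1): e=[0,-10,30] → .  [on edge]
    (1,1)@(3, 3): e=[0,10,10] → X  [on edge]
    (2,1)@(5, 3): e=[4,2,14] → X
    (3,1)@(7, 3): e=[8,-6,18] → .
    (0,2)@(1, 5): e=[0,30,-10] → .  [on edge]
    (1,2)@(3, 5): e=[4,22,-6] → .
    (2,2)@(5, 5): e=[8,14,-2] → .
    (3,2)@(7, 5): e=[12,6,2] → X
    (4,2)@(9, 5): e=[16,-2,6] → .
    (3,3)@(7, 7): e=[16,18,-14] → .
  covered (3 px):
    . . . . . . . .
    . X X . . . . .
    . . . X . . . .
    . . . . . . . .
    . . . . . . . .
    . . . . . . . .
    . . . . . . . .
    . . . . . . . .
T1:
  2·area = 20
  edge (4, 2)→(12, 4): d=(8,2) right/bottom  bias=-1
  edge (12, 4)→(10, 6): d=(-2,2) right/bottom  bias=-1
  edge (10, 6)→(4, 2): d=(-6,-4) top-left  bias=+0
    (7,0)@(15, 1): e=[-30,0,50] → .  [on edge]
    (3,1)@(7, 3): e=[2,12,6] → X
    (4,1)@(9, 3): e=[-2,8,14] → .
    (6,1)@(13, 3): e=[-10,0,30] → .  [on edge]
    (3,2)@(7, 5): e=[18,8,-6] → .
    (4,2)@(9, 5): e=[14,4,2] → X
    (5,2)@(11, 5): e=[10,0,10] → .  [on edge]
    (4,3)@(9, 7): e=[30,0,-10] → .  [on edge]
    (3,4)@(7, 9): e=[50,0,-30] → .  [on edge]
    (2,5)@(5, 11): e=[70,0,-50] → .  [on edge]
    (1,6)@(3, 13): e=[90,0,-70] → .  [on edge]
    (0,7)@(1, 15): e=[110,0,-90] → .  [on edge]
  covered (2 px):
    . . . . . . . .
    . . . X . . . .
    . . . . X . . .
    . . . . . . . .
    . . . . . . . .
    . . . . . . . .
    . . . . . . . .
    . . . . . . . .
T2:
  2·area = 34
  edge (12, 2)→(15, 3): d=(3,1) right/bottom  bias=-1
  edge (15, 3)→(14, 14): d=(-1,11) right/bottom  bias=-1
  edge (14, 14)→(12, 2): d=(-2,-12) top-left  bias=+0
    (4,0)@(9, 1): e=[0,68,-34] → .  [on edge]
    (6,1)@(13, 3): e=[2,22,10] → X
    (7,1)@(15, 3): e=[0,0,34] → .  [on edge]
    (6,2)@(13, 5): e=[8,20,6] → X
    (7,2)@(15, 5): e=[6,-2,30] → .
    (6,3)@(13, 7): e=[14,18,2] → X
    (7,3)@(15, 7): e=[12,-4,26] → .
    (6,4)@(13, 9): e=[20,16,-2] → .
  covered (3 px):
    . . . . . . . .
    . . . . . . X .
    . . . . . . X .
    . . . . . . X .
    . . . . . . . .
    . . . . . . . .
    . . . . . . . .
    . . . . . . . .

Final: [4,2,14]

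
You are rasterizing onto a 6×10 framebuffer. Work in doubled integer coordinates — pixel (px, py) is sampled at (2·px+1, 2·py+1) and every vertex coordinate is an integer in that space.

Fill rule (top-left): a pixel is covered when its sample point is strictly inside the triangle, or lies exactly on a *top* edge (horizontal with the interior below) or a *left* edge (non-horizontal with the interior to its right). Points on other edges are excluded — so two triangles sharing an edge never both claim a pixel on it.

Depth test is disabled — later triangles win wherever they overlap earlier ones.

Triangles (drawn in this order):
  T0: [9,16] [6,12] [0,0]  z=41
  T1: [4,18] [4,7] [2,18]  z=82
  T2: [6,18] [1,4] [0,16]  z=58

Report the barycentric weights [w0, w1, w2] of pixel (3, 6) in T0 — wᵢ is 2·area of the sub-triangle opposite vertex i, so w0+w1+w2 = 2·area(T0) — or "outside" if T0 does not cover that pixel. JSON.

T0:
  2·area = 12
  edge (9, 16)→(6, 12): d=(-3,-4) top-left  bias=+0
  edge (6, 12)→(0, 0): d=(-6,-12) top-left  bias=+0
  edge (0, 0)→(9, 16): d=(9,16) right/bottom  bias=-1
    (2,4)@(5, 9): e=[5,6,1] → #
    (3,4)@(7, 9): e=[13,30,-31] → ·
    (2,5)@(5, 11): e=[-1,-6,19] → ·
    (3,6)@(7, 13): e=[1,6,5] → #
    (4,6)@(9, 13): e=[9,30,-27] → ·
    (3,7)@(7, 15): e=[-5,-6,23] → ·
  covered (2 px):
    · · · · · ·
    · · · · · ·
    · · · · · ·
    · · · · · ·
    · · # · · ·
    · · · · · ·
    · · · # · ·
    · · · · · ·
    · · · · · ·
    · · · · · ·
T1:
  2·area = 22  (B↔C swapped to make it positive)
  edge (4, 18)→(2, 18): d=(-2,0) right/bottom  bias=-1
  edge (2, 18)→(4, 7): d=(2,-11) top-left  bias=+0
  edge (4, 7)→(4, 18): d=(0,11) right/bottom  bias=-1
    (1,6)@(3, 13): e=[10,1,11] → #
    (2,6)@(5, 13): e=[10,23,-11] → ·
    (1,7)@(3, 15): e=[6,5,11] → #
    (2,7)@(5, 15): e=[6,27,-11] → ·
    (1,8)@(3, 17): e=[2,9,11] → #
    (2,8)@(5, 17): e=[2,31,-11] → ·
    (1,9)@(3, 19): e=[-2,13,11] → ·
  covered (3 px):
    · · · · · ·
    · · · · · ·
    · · · · · ·
    · · · · · ·
    · · · · · ·
    · · · · · ·
    · # · · · ·
    · # · · · ·
    · # · · · ·
    · · · · · ·
T2:
  2·area = 74  (B↔C swapped to make it positive)
  edge (6, 18)→(0, 16): d=(-6,-2) top-left  bias=+0
  edge (0, 16)→(1, 4): d=(1,-12) top-left  bias=+0
  edge (1, 4)→(6, 18): d=(5,14) right/bottom  bias=-1
    (0,2)@(1, 5): e=[68,1,5] → #
    (1,2)@(3, 5): e=[72,25,-23] → ·
    (0,3)@(1, 7): e=[56,3,15] → #
    (1,3)@(3, 7): e=[60,27,-13] → ·
    (0,4)@(1, 9): e=[44,5,25] → #
    (1,4)@(3, 9): e=[48,29,-3] → ·
    (0,5)@(1, 11): e=[32,7,35] → #
    (1,5)@(3, 11): e=[36,31,7] → #
    (2,5)@(5, 11): e=[40,55,-21] → ·
    (0,6)@(1, 13): e=[20,9,45] → #
    (2,6)@(5, 13): e=[28,57,-11] → ·
    (0,7)@(1, 15): e=[8,11,55] → #
    (1,8)@(3, 17): e=[0,37,37] → #  [on edge]
    (4,9)@(9, 19): e=[0,111,-37] → ·  [on edge]
  covered (11 px):
    · · · · · ·
    · · · · · ·
    # · · · · ·
    # · · · · ·
    # · · · · ·
    # # · · · ·
    # # · · · ·
    # # · · · ·
    · # # · · ·
    · · · · · ·

Answer: [6,5,1]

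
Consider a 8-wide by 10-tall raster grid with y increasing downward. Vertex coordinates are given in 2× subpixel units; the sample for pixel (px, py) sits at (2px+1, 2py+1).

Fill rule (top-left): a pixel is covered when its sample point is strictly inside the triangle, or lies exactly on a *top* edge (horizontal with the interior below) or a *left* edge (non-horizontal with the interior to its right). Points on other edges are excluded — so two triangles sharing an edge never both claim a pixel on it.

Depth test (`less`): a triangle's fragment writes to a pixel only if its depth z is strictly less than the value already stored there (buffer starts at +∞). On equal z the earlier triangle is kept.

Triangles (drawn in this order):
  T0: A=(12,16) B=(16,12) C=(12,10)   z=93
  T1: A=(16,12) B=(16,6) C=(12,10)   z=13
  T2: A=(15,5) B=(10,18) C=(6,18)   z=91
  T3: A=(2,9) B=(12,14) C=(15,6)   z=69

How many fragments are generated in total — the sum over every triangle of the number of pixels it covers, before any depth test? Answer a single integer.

T0:
  2·area = 24  (B↔C swapped to make it positive)
  edge (12, 16)→(12, 10): d=(0,-6) top-left  bias=+0
  edge (12, 10)→(16, 12): d=(4,2) right/bottom  bias=-1
  edge (16, 12)→(12, 16): d=(-4,4) right/bottom  bias=-1
    (6,5)@(13, 11): e=[6,2,16] → X
    (7,5)@(15, 11): e=[18,-2,8] → .
    (6,6)@(13, 13): e=[6,10,8] → X
    (7,6)@(15, 13): e=[18,6,0] → .  [on edge]
    (6,7)@(13, 15): e=[6,18,0] → .  [on edge]
    (5,8)@(11, 17): e=[-6,30,0] → .  [on edge]
    (4,9)@(9, 19): e=[-18,42,0] → .  [on edge]
  covered (2 px):
    . . . . . . . .
    . . . . . . . .
    . . . . . . . .
    . . . . . . . .
    . . . . . . . .
    . . . . . . X .
    . . . . . . X .
    . . . . . . . .
    . . . . . . . .
    . . . . . . . .
T1:
  2·area = 24  (B↔C swapped to make it positive)
  edge (16, 12)→(12, 10): d=(-4,-2) top-left  bias=+0
  edge (12, 10)→(16, 6): d=(4,-4) top-left  bias=+0
  edge (16, 6)→(16, 12): d=(0,6) right/bottom  bias=-1
    (7,3)@(15, 7): e=[18,0,6] → X  [on edge]
    (6,4)@(13, 9): e=[6,0,18] → X  [on edge]
    (5,5)@(11, 11): e=[-6,0,30] → .  [on edge]
    (6,5)@(13, 11): e=[-2,8,18] → .
    (7,5)@(15, 11): e=[2,16,6] → X
    (4,6)@(9, 13): e=[-18,0,42] → .  [on edge]
    (7,6)@(15, 13): e=[-6,24,6] → .
    (3,7)@(7, 15): e=[-30,0,54] → .  [on edge]
    (2,8)@(5, 17): e=[-42,0,66] → .  [on edge]
    (1,9)@(3, 19): e=[-54,0,78] → .  [on edge]
  covered (4 px):
    . . . . . . . .
    . . . . . . . .
    . . . . . . . .
    . . . . . . . X
    . . . . . . X X
    . . . . . . . X
    . . . . . . . .
    . . . . . . . .
    . . . . . . . .
    . . . . . . . .
T2:
  2·area = 52
  edge (15, 5)→(10, 18): d=(-5,13) right/bottom  bias=-1
  edge (10, 18)→(6, 18): d=(-4,0) right/bottom  bias=-1
  edge (6, 18)→(15, 5): d=(9,-13) top-left  bias=+0
    (7,2)@(15, 5): e=[0,52,0] → .  [on edge]
    (6,4)@(13, 9): e=[6,36,10] → X
    (7,4)@(15, 9): e=[-20,36,36] → .
    (5,5)@(11, 11): e=[22,28,2] → X
    (6,5)@(13, 11): e=[-4,28,28] → .
    (5,6)@(11, 13): e=[12,20,20] → X
    (6,6)@(13, 13): e=[-14,20,46] → .
    (4,7)@(9, 15): e=[28,12,12] → X
    (6,7)@(13, 15): e=[-24,12,64] → .
    (3,8)@(7, 17): e=[44,4,4] → X
    (5,8)@(11, 17): e=[-8,4,56] → .
    (3,9)@(7, 19): e=[34,-4,22] → .
  covered (7 px):
    . . . . . . . .
    . . . . . . . .
    . . . . . . . .
    . . . . . . . .
    . . . . . . X .
    . . . . . X . .
    . . . . . X . .
    . . . . X X . .
    . . . X X . . .
    . . . . . . . .
T3:
  2·area = 95  (B↔C swapped to make it positive)
  edge (2, 9)→(15, 6): d=(13,-3) top-left  bias=+0
  edge (15, 6)→(12, 14): d=(-3,8) right/bottom  bias=-1
  edge (12, 14)→(2, 9): d=(-10,-5) top-left  bias=+0
    (5,3)@(11, 7): e=[1,29,65] → X
    (6,3)@(13, 7): e=[7,13,75] → X
    (7,3)@(15, 7): e=[13,-3,85] → .
    (1,4)@(3, 9): e=[3,87,5] → X
    (2,4)@(5, 9): e=[9,71,15] → X
    (3,4)@(7, 9): e=[15,55,25] → X
    (4,4)@(9, 9): e=[21,39,35] → X
    (7,4)@(15, 9): e=[39,-9,65] → .
    (1,5)@(3, 11): e=[29,81,-15] → .
    (2,5)@(5, 11): e=[35,65,-5] → .
    (3,5)@(7, 11): e=[41,49,5] → X
    (7,5)@(15, 11): e=[65,-15,45] → .
  covered (13 px):
    . . . . . . . .
    . . . . . . . .
    . . . . . . . .
    . . . . . X X .
    . X X X X X X .
    . . . X X X X .
    . . . . . X . .
    . . . . . . . .
    . . . . . . . .
    . . . . . . . .

Final: 26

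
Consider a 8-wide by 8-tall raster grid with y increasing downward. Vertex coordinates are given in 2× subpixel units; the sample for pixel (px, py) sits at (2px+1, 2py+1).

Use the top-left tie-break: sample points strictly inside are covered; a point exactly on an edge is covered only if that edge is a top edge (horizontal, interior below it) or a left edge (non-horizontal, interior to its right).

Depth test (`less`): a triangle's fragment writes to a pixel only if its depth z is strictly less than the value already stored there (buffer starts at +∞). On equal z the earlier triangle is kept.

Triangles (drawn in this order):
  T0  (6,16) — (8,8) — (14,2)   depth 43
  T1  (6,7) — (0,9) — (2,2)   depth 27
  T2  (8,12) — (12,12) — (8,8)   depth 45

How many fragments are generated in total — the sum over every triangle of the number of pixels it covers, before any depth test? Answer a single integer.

T0:
  2·area = 36
  edge (6, 16)→(8, 8): d=(2,-8) top-left  bias=+0
  edge (8, 8)→(14, 2): d=(6,-6) top-left  bias=+0
  edge (14, 2)→(6, 16): d=(-8,14) right/bottom  bias=-1
    (7,0)@(15, 1): e=[42,0,-6] → ·  [on edge]
    (6,1)@(13, 3): e=[30,0,6] → █  [on edge]
    (7,1)@(15, 3): e=[46,12,-22] → ·
    (5,2)@(11, 5): e=[18,0,18] → █  [on edge]
    (6,2)@(13, 5): e=[34,12,-10] → ·
    (4,3)@(9, 7): e=[6,0,30] → █  [on edge]
    (6,3)@(13, 7): e=[38,24,-26] → ·
    (3,4)@(7, 9): e=[-6,0,42] → ·  [on edge]
    (4,4)@(9, 9): e=[10,12,14] → █
    (5,4)@(11, 9): e=[26,24,-14] → ·
    (2,5)@(5, 11): e=[-18,0,54] → ·  [on edge]
    (4,5)@(9, 11): e=[14,24,-2] → ·
    (1,6)@(3, 13): e=[-30,0,66] → ·  [on edge]
    (0,7)@(1, 15): e=[-42,0,78] → ·  [on edge]
  covered (6 px):
    · · · · · · · ·
    · · · · · · █ ·
    · · · · · █ · ·
    · · · · █ █ · ·
    · · · · █ · · ·
    · · · · · · · ·
    · · · █ · · · ·
    · · · · · · · ·
T1:
  2·area = 38
  edge (6, 7)→(0, 9): d=(-6,2) right/bottom  bias=-1
  edge (0, 9)→(2, 2): d=(2,-7) top-left  bias=+0
  edge (2, 2)→(6, 7): d=(4,5) right/bottom  bias=-1
    (1,2)@(3, 5): e=[18,13,7] → █
    (2,2)@(5, 5): e=[14,27,-3] → ·
    (0,3)@(1, 7): e=[10,3,25] → █
    (2,3)@(5, 7): e=[2,31,5] → █
    (3,3)@(7, 7): e=[-2,45,-5] → ·
    (0,4)@(1, 9): e=[-2,7,33] → ·
    (1,4)@(3, 9): e=[-6,21,23] → ·
    (2,4)@(5, 9): e=[-10,35,13] → ·
  covered (4 px):
    · · · · · · · ·
    · · · · · · · ·
    · █ · · · · · ·
    █ █ █ · · · · ·
    · · · · · · · ·
    · · · · · · · ·
    · · · · · · · ·
    · · · · · · · ·
T2:
  2·area = 16  (B↔C swapped to make it positive)
  edge (8, 12)→(8, 8): d=(0,-4) top-left  bias=+0
  edge (8, 8)→(12, 12): d=(4,4) right/bottom  bias=-1
  edge (12, 12)→(8, 12): d=(-4,0) right/bottom  bias=-1
    (0,0)@(1, 1): e=[-28,0,44] → ·  [on edge]
    (1,1)@(3, 3): e=[-20,0,36] → ·  [on edge]
    (2,2)@(5, 5): e=[-12,0,28] → ·  [on edge]
    (3,3)@(7, 7): e=[-4,0,20] → ·  [on edge]
    (4,4)@(9, 9): e=[4,0,12] → ·  [on edge]
    (4,5)@(9, 11): e=[4,8,4] → █
    (5,5)@(11, 11): e=[12,0,4] → ·  [on edge]
    (4,6)@(9, 13): e=[4,16,-4] → ·
    (6,6)@(13, 13): e=[20,0,-4] → ·  [on edge]
    (7,7)@(15, 15): e=[28,0,-12] → ·  [on edge]
  covered (1 px):
    · · · · · · · ·
    · · · · · · · ·
    · · · · · · · ·
    · · · · · · · ·
    · · · · · · · ·
    · · · · █ · · ·
    · · · · · · · ·
    · · · · · · · ·

Final: 11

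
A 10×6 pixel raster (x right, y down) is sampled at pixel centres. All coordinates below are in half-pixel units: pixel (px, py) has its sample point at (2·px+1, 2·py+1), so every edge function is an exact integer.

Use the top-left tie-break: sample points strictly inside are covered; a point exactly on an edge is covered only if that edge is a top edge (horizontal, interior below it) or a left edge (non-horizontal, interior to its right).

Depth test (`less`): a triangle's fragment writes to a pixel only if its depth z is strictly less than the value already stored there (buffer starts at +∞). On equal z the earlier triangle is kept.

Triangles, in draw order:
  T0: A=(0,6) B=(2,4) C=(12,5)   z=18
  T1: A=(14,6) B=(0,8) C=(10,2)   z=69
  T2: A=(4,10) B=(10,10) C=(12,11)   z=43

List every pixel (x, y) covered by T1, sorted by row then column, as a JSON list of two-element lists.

T0:
  2·area = 22
  edge (0, 6)→(2, 4): d=(2,-2) top-left  bias=+0
  edge (2, 4)→(12, 5): d=(10,1) right/bottom  bias=-1
  edge (12, 5)→(0, 6): d=(-12,1) right/bottom  bias=-1
    (2,0)@(5, 1): e=[0,-33,55] → ·  [on edge]
    (1,1)@(3, 3): e=[0,-11,33] → ·  [on edge]
    (0,2)@(1, 5): e=[0,11,11] → #  [on edge]
    (1,2)@(3, 5): e=[4,9,9] → #
    (2,2)@(5, 5): e=[8,7,7] → #
    (3,2)@(7, 5): e=[12,5,5] → #
    (4,2)@(9, 5): e=[16,3,3] → #
    (5,2)@(11, 5): e=[20,1,1] → #
    (6,2)@(13, 5): e=[24,-1,-1] → ·
    (0,3)@(1, 7): e=[4,31,-13] → ·
    (1,3)@(3, 7): e=[8,29,-15] → ·
    (2,3)@(5, 7): e=[12,27,-17] → ·
  covered (6 px):
    · · · · · · · · · ·
    · · · · · · · · · ·
    # # # # # # · · · ·
    · · · · · · · · · ·
    · · · · · · · · · ·
    · · · · · · · · · ·
T1:
  2·area = 64
  edge (14, 6)→(0, 8): d=(-14,2) right/bottom  bias=-1
  edge (0, 8)→(10, 2): d=(10,-6) top-left  bias=+0
  edge (10, 2)→(14, 6): d=(4,4) right/bottom  bias=-1
    (4,0)@(9, 1): e=[80,-16,0] → ·  [on edge]
    (4,1)@(9, 3): e=[52,4,8] → #
    (5,1)@(11, 3): e=[48,16,0] → ·  [on edge]
    (2,2)@(5, 5): e=[32,0,32] → #  [on edge]
    (3,2)@(7, 5): e=[28,12,24] → #
    (5,2)@(11, 5): e=[20,36,8] → #
    (6,2)@(13, 5): e=[16,48,0] → ·  [on edge]
    (1,3)@(3, 7): e=[8,8,48] → #
    (3,3)@(7, 7): e=[0,32,32] → ·  [on edge]
    (4,3)@(9, 7): e=[-4,44,24] → ·
    (5,3)@(11, 7): e=[-8,56,16] → ·
    (7,3)@(15, 7): e=[-16,80,0] → ·  [on edge]
    (8,4)@(17, 9): e=[-48,112,0] → ·  [on edge]
    (9,5)@(19, 11): e=[-80,144,0] → ·  [on edge]
  covered (7 px):
    · · · · · · · · · ·
    · · · · # · · · · ·
    · · # # # # · · · ·
    · # # · · · · · · ·
    · · · · · · · · · ·
    · · · · · · · · · ·
T2:
  2·area = 6
  edge (4, 10)→(10, 10): d=(6,0) top-left  bias=+0
  edge (10, 10)→(12, 11): d=(2,1) right/bottom  bias=-1
  edge (12, 11)→(4, 10): d=(-8,-1) top-left  bias=+0
  covered (0 px):
    · · · · · · · · · ·
    · · · · · · · · · ·
    · · · · · · · · · ·
    · · · · · · · · · ·
    · · · · · · · · · ·
    · · · · · · · · · ·

Final: [[4,1],[2,2],[3,2],[4,2],[5,2],[1,3],[2,3]]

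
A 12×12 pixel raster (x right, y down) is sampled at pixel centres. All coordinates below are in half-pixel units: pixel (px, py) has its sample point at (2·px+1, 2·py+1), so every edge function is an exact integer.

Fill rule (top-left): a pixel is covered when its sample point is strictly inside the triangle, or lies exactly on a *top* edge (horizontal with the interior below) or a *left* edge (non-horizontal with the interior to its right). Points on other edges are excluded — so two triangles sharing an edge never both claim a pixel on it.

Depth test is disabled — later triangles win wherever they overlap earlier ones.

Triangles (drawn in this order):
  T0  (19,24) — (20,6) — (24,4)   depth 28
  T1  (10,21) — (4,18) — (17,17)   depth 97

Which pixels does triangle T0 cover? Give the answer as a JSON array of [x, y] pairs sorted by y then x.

T0:
  2·area = 70
  edge (19, 24)→(20, 6): d=(1,-18) top-left  bias=+0
  edge (20, 6)→(24, 4): d=(4,-2) top-left  bias=+0
  edge (24, 4)→(19, 24): d=(-5,20) right/bottom  bias=-1
    (11,2)@(23, 5): e=[53,2,15] → █
    (10,3)@(21, 7): e=[19,6,45] → █
    (10,4)@(21, 9): e=[21,14,35] → █
    (11,4)@(23, 9): e=[57,18,-5] → ·
    (10,5)@(21, 11): e=[23,22,25] → █
    (11,5)@(23, 11): e=[59,26,-15] → ·
    (10,6)@(21, 13): e=[25,30,15] → █
    (11,6)@(23, 13): e=[61,34,-25] → ·
    (10,7)@(21, 15): e=[27,38,5] → █
    (11,7)@(23, 15): e=[63,42,-35] → ·
    (10,8)@(21, 17): e=[29,46,-5] → ·
  covered (7 px):
    · · · · · · · · · · · ·
    · · · · · · · · · · · ·
    · · · · · · · · · · · █
    · · · · · · · · · · █ █
    · · · · · · · · · · █ ·
    · · · · · · · · · · █ ·
    · · · · · · · · · · █ ·
    · · · · · · · · · · █ ·
    · · · · · · · · · · · ·
    · · · · · · · · · · · ·
    · · · · · · · · · · · ·
    · · · · · · · · · · · ·
T1:
  2·area = 45
  edge (10, 21)→(4, 18): d=(-6,-3) top-left  bias=+0
  edge (4, 18)→(17, 17): d=(13,-1) top-left  bias=+0
  edge (17, 17)→(10, 21): d=(-7,4) right/bottom  bias=-1
    (8,8)@(17, 17): e=[45,0,0] → ·  [on edge]
    (3,9)@(7, 19): e=[3,16,26] → █
    (4,9)@(9, 19): e=[9,18,18] → █
    (5,9)@(11, 19): e=[15,20,10] → █
    (6,9)@(13, 19): e=[21,22,2] → █
    (7,9)@(15, 19): e=[27,24,-6] → ·
    (3,10)@(7, 21): e=[-9,42,12] → ·
    (4,10)@(9, 21): e=[-3,44,4] → ·
    (5,10)@(11, 21): e=[3,46,-4] → ·
    (6,10)@(13, 21): e=[9,48,-12] → ·
  covered (4 px):
    · · · · · · · · · · · ·
    · · · · · · · · · · · ·
    · · · · · · · · · · · ·
    · · · · · · · · · · · ·
    · · · · · · · · · · · ·
    · · · · · · · · · · · ·
    · · · · · · · · · · · ·
    · · · · · · · · · · · ·
    · · · · · · · · · · · ·
    · · · █ █ █ █ · · · · ·
    · · · · · · · · · · · ·
    · · · · · · · · · · · ·

Result: [[11,2],[10,3],[11,3],[10,4],[10,5],[10,6],[10,7]]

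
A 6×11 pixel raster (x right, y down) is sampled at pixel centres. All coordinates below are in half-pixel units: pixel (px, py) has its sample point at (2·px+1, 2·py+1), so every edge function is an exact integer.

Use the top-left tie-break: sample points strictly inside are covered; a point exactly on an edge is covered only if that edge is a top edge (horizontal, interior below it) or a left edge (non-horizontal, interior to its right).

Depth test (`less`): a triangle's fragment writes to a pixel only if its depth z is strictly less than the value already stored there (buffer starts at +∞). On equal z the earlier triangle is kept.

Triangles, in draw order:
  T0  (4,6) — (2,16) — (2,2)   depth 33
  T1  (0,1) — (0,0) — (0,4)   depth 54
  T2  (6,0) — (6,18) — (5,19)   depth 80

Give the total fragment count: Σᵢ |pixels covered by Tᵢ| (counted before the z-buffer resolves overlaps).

T0:
  2·area = 28
  edge (4, 6)→(2, 16): d=(-2,10) right/bottom  bias=-1
  edge (2, 16)→(2, 2): d=(0,-14) top-left  bias=+0
  edge (2, 2)→(4, 6): d=(2,4) right/bottom  bias=-1
    (2,0)@(5, 1): e=[0,42,-14] → ·  [on edge]
    (1,2)@(3, 5): e=[12,14,2] → █
    (2,2)@(5, 5): e=[-8,42,-6] → ·
    (1,3)@(3, 7): e=[8,14,6] → █
    (2,3)@(5, 7): e=[-12,42,-2] → ·
    (1,4)@(3, 9): e=[4,14,10] → █
    (2,4)@(5, 9): e=[-16,42,2] → ·
    (1,5)@(3, 11): e=[0,14,14] → ·  [on edge]
    (0,10)@(1, 21): e=[0,-14,42] → ·  [on edge]
  covered (3 px):
    · · · · · ·
    · · · · · ·
    · █ · · · ·
    · █ · · · ·
    · █ · · · ·
    · · · · · ·
    · · · · · ·
    · · · · · ·
    · · · · · ·
    · · · · · ·
    · · · · · ·
T1:
  degenerate (2·area = 0) — covers nothing
T2:
  2·area = 18
  edge (6, 0)→(6, 18): d=(0,18) right/bottom  bias=-1
  edge (6, 18)→(5, 19): d=(-1,1) right/bottom  bias=-1
  edge (5, 19)→(6, 0): d=(1,-19) top-left  bias=+0
    (5,6)@(11, 13): e=[-90,0,108] → ·  [on edge]
    (4,7)@(9, 15): e=[-54,0,72] → ·  [on edge]
    (3,8)@(7, 17): e=[-18,0,36] → ·  [on edge]
    (2,9)@(5, 19): e=[18,0,0] → ·  [on edge]
    (1,10)@(3, 21): e=[54,0,-36] → ·  [on edge]
  covered (0 px):
    · · · · · ·
    · · · · · ·
    · · · · · ·
    · · · · · ·
    · · · · · ·
    · · · · · ·
    · · · · · ·
    · · · · · ·
    · · · · · ·
    · · · · · ·
    · · · · · ·

Final: 3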